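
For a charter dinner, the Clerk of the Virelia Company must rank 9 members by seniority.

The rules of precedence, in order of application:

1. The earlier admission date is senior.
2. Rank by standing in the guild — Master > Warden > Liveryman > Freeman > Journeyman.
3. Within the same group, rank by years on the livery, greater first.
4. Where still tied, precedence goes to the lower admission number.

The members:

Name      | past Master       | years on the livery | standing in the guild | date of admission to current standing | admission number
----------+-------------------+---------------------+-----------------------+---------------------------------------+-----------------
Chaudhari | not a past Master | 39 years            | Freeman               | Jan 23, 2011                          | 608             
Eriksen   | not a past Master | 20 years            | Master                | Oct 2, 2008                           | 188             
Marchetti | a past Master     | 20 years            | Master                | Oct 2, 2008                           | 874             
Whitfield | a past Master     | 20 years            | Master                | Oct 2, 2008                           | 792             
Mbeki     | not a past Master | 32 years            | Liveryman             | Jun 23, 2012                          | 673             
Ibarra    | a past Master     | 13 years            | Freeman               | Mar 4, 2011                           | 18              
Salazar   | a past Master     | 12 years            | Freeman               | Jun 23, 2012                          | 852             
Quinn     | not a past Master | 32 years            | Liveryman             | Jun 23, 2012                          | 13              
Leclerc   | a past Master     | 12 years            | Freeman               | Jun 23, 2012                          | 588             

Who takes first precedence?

Eriksen

By date of admission to current standing (earlier first): Eriksen, Whitfield and Marchetti (each Oct 2, 2008); then Chaudhari (Jan 23, 2011); then Ibarra (Mar 4, 2011); then Quinn, Mbeki, Leclerc and Salazar (each Jun 23, 2012).
Eriksen, Whitfield and Marchetti are each Master, so the next rule applies.
Eriksen, Whitfield and Marchetti all have years on the livery 20 years, so the next rule applies.
Among Eriksen, Whitfield and Marchetti, by admission number (lower first): Eriksen (188) before Whitfield (792) before Marchetti (874).
Among Quinn, Mbeki, Leclerc and Salazar, by standing in the guild: Quinn and Mbeki (Liveryman) before Leclerc and Salazar (Freeman).
Quinn and Mbeki both have years on the livery 32 years, so the next rule applies.
Among Quinn and Mbeki, by admission number (lower first): Quinn (13) before Mbeki (673).
Leclerc and Salazar both have years on the livery 12 years, so the next rule applies.
Among Leclerc and Salazar, by admission number (lower first): Leclerc (588) before Salazar (852).
Order: Eriksen, Whitfield, Marchetti, Chaudhari, Ibarra, Quinn, Mbeki, Leclerc, Salazar.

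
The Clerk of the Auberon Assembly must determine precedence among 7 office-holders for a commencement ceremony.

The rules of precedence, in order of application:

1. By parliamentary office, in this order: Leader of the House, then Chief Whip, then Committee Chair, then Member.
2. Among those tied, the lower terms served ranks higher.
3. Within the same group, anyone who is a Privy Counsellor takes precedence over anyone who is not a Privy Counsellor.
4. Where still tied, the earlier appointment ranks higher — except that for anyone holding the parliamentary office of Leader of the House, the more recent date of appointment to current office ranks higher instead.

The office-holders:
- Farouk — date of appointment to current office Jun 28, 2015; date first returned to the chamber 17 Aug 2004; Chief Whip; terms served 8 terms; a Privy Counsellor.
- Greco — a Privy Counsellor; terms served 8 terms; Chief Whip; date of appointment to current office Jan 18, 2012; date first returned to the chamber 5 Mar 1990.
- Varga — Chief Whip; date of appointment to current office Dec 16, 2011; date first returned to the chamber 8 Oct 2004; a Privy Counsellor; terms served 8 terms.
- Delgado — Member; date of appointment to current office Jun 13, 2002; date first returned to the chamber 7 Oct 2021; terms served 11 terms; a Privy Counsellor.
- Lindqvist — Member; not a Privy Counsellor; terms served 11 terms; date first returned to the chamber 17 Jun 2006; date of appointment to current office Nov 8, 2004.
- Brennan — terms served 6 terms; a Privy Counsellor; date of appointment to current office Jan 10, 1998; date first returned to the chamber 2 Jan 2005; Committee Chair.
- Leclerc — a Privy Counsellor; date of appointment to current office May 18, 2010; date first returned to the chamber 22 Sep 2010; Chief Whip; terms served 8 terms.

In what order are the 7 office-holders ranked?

Leclerc, Varga, Greco, Farouk, Brennan, Delgado, Lindqvist

By parliamentary office: Leclerc, Varga, Greco and Farouk (Chief Whip); then Brennan (Committee Chair); then Delgado and Lindqvist (Member).
Leclerc, Varga, Greco and Farouk all have terms served 8 terms, so the next rule applies.
Leclerc, Varga, Greco and Farouk are each a Privy Counsellor, so the next rule applies.
Among Leclerc, Varga, Greco and Farouk, by date of appointment to current office (earlier first): Leclerc (May 18, 2010) before Varga (Dec 16, 2011) before Greco (Jan 18, 2012) before Farouk (Jun 28, 2015).
Delgado and Lindqvist both have terms served 11 terms, so the next rule applies.
Among Delgado and Lindqvist, a Privy Counsellor before not a Privy Counsellor: Delgado (a Privy Counsellor) before Lindqvist (not a Privy Counsellor).
Full order: Leclerc, Varga, Greco, Farouk, Brennan, Delgado, Lindqvist.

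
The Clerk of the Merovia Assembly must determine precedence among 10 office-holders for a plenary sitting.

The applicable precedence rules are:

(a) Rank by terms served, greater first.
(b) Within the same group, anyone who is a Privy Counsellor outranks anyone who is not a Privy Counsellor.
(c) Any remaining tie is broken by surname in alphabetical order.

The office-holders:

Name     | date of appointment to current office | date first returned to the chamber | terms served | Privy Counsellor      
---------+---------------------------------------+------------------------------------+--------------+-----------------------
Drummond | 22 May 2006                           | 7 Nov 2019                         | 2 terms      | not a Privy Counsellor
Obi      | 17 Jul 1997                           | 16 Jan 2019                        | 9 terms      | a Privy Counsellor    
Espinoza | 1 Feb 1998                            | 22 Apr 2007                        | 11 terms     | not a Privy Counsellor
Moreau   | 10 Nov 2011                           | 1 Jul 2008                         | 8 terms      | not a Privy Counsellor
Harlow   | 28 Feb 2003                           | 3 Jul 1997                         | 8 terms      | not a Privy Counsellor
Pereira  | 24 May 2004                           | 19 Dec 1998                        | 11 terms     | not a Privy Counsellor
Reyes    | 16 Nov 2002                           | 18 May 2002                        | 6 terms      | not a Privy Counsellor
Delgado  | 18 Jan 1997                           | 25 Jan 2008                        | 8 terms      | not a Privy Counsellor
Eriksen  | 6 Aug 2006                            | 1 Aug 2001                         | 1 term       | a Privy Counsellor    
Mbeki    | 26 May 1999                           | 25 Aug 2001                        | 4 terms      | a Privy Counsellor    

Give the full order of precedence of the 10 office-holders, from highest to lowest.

Espinoza, Pereira, Obi, Delgado, Harlow, Moreau, Reyes, Mbeki, Drummond, Eriksen

By terms served (higher first): Espinoza and Pereira (both 11 terms); then Obi (9 terms); then Delgado, Harlow and Moreau (each 8 terms); then Reyes (6 terms); then Mbeki (4 terms); then Drummond (2 terms); then Eriksen (1 term).
Espinoza and Pereira are each not a Privy Counsellor, so the next rule applies.
Among Espinoza and Pereira, alphabetically by surname: Espinoza before Pereira.
Delgado, Harlow and Moreau are each not a Privy Counsellor, so the next rule applies.
Among Delgado, Harlow and Moreau, alphabetically by surname: Delgado before Harlow before Moreau.
Full order: Espinoza, Pereira, Obi, Delgado, Harlow, Moreau, Reyes, Mbeki, Drummond, Eriksen.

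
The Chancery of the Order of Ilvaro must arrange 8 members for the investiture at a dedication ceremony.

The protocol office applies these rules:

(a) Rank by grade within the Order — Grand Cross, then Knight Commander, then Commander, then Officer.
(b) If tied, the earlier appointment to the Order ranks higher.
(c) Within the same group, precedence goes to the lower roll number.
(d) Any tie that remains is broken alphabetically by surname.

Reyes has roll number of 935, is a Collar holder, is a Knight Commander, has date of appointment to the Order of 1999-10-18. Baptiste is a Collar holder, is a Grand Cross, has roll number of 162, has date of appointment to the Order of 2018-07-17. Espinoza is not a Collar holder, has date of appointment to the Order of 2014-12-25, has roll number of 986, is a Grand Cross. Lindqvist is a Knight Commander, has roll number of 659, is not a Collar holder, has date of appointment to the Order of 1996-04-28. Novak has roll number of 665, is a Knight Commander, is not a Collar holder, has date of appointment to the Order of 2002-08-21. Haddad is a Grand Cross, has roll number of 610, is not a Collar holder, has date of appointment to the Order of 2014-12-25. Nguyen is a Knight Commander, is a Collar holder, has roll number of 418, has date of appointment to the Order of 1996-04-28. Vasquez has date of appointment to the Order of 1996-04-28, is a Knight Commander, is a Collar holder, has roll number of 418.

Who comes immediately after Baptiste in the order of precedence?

Nguyen

By grade within the Order: Haddad, Espinoza and Baptiste (Grand Cross); then Nguyen, Vasquez, Lindqvist, Reyes and Novak (Knight Commander).
Among Haddad, Espinoza and Baptiste, by date of appointment to the Order (earlier first): Haddad and Espinoza (2014-12-25) before Baptiste (2018-07-17).
Among Haddad and Espinoza, by roll number (lower first): Haddad (610) before Espinoza (986).
Among Nguyen, Vasquez, Lindqvist, Reyes and Novak, by date of appointment to the Order (earlier first): Nguyen, Vasquez and Lindqvist (1996-04-28) before Reyes (1999-10-18) before Novak (2002-08-21).
Among Nguyen, Vasquez and Lindqvist, by roll number (lower first): Nguyen and Vasquez (418) before Lindqvist (659).
Among Nguyen and Vasquez, alphabetically by surname: Nguyen before Vasquez.
Order: Haddad, Espinoza, Baptiste, Nguyen, Vasquez, Lindqvist, Reyes, Novak.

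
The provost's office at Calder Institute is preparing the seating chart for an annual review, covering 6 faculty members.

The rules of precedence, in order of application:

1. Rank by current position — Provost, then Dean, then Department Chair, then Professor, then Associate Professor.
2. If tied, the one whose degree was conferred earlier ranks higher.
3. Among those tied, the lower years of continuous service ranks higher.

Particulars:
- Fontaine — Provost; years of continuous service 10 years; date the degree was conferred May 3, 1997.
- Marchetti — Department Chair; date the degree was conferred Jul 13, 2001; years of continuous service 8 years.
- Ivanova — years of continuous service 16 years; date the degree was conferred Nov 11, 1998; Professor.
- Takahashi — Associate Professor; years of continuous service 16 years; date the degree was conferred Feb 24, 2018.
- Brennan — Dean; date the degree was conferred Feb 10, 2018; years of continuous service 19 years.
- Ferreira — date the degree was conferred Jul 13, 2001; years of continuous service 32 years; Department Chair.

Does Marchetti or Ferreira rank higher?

Marchetti

By current position: Fontaine (Provost); then Brennan (Dean); then Marchetti and Ferreira (Department Chair); then Ivanova (Professor); then Takahashi (Associate Professor).
Marchetti and Ferreira both have date the degree was conferred Jul 13, 2001, so the next rule applies.
Among Marchetti and Ferreira, by years of continuous service (lower first): Marchetti (8 years) before Ferreira (32 years).
So Marchetti takes precedence.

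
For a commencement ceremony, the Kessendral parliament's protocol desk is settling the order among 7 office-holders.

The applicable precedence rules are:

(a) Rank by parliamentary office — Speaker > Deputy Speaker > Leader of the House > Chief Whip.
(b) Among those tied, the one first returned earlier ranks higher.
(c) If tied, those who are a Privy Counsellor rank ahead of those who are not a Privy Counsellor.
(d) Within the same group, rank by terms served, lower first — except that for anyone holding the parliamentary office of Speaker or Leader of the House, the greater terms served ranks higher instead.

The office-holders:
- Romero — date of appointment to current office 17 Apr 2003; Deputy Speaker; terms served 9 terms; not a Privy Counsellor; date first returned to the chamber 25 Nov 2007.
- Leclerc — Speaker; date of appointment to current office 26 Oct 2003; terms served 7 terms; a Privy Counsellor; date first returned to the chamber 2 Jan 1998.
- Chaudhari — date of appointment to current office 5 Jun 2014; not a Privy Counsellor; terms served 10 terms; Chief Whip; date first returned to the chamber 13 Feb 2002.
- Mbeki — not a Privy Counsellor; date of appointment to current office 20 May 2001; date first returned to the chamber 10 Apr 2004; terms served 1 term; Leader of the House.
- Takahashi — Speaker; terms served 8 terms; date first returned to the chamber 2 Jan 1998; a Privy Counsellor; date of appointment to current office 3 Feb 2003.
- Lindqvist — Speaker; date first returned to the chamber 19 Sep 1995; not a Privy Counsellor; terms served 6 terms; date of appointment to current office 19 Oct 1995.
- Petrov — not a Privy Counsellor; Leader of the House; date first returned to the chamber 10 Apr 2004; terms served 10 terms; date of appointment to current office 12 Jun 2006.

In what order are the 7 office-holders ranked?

By parliamentary office: Lindqvist, Takahashi and Leclerc (Speaker); then Romero (Deputy Speaker); then Petrov and Mbeki (Leader of the House); then Chaudhari (Chief Whip).
Among Lindqvist, Takahashi and Leclerc, by date first returned to the chamber (earlier first): Lindqvist (19 Sep 1995) before Takahashi and Leclerc (2 Jan 1998).
Takahashi and Leclerc are each a Privy Counsellor, so the next rule applies.
Among Takahashi and Leclerc, by terms served (higher first) (reversed rule for this group): Takahashi (8 terms) before Leclerc (7 terms).
Petrov and Mbeki both have date first returned to the chamber 10 Apr 2004, so the next rule applies.
Petrov and Mbeki are each not a Privy Counsellor, so the next rule applies.
Among Petrov and Mbeki, by terms served (higher first) (reversed rule for this group): Petrov (10 terms) before Mbeki (1 term).
Full order: Lindqvist, Takahashi, Leclerc, Romero, Petrov, Mbeki, Chaudhari.

Lindqvist, Takahashi, Leclerc, Romero, Petrov, Mbeki, Chaudhari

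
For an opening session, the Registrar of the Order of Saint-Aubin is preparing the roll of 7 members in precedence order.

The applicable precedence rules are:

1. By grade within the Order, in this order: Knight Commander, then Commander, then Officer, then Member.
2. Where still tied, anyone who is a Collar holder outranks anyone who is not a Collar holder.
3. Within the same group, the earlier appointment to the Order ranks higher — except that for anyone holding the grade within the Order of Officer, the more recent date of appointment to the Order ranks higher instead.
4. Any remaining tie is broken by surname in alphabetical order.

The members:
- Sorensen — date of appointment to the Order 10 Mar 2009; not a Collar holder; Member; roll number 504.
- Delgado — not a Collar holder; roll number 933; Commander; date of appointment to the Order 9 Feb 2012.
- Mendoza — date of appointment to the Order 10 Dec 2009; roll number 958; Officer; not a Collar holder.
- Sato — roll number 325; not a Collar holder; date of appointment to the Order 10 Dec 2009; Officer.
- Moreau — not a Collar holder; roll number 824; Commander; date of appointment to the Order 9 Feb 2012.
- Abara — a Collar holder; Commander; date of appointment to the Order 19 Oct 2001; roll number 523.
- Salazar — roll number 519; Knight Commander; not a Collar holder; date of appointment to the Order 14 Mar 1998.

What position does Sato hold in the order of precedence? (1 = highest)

6

By grade within the Order: Salazar (Knight Commander); then Abara, Delgado and Moreau (Commander); then Mendoza and Sato (Officer); then Sorensen (Member).
Among Abara, Delgado and Moreau, a Collar holder before not a Collar holder: Abara (a Collar holder) before Delgado and Moreau (not a Collar holder).
Delgado and Moreau both have date of appointment to the Order 9 Feb 2012, so the next rule applies.
Among Delgado and Moreau, alphabetically by surname: Delgado before Moreau.
Mendoza and Sato are each not a Collar holder, so the next rule applies.
Mendoza and Sato both have date of appointment to the Order 10 Dec 2009, so the next rule applies.
Among Mendoza and Sato, alphabetically by surname: Mendoza before Sato.
Order: Salazar, Abara, Delgado, Moreau, Mendoza, Sato, Sorensen. So position 6.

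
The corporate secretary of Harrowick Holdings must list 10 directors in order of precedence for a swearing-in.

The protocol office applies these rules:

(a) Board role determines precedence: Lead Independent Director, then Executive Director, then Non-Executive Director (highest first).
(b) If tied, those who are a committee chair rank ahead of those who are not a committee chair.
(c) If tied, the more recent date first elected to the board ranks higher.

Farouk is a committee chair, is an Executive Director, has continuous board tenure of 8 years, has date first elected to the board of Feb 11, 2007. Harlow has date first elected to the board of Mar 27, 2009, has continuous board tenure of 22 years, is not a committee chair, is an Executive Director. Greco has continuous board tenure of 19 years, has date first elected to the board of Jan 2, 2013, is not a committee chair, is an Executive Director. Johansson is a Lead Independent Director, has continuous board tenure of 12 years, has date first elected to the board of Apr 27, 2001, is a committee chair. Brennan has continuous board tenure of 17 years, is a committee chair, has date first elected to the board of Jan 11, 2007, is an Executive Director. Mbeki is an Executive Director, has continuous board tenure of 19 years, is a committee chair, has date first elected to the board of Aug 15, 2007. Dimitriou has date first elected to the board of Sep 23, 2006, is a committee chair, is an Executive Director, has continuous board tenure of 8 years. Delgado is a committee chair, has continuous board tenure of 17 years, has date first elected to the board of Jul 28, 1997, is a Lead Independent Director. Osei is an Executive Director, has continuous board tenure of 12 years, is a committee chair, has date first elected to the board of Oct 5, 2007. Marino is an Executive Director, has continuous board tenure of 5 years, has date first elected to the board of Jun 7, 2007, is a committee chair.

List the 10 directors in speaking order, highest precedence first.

Johansson, Delgado, Osei, Mbeki, Marino, Farouk, Brennan, Dimitriou, Greco, Harlow

By board role: Johansson and Delgado (Lead Independent Director); then Osei, Mbeki, Marino, Farouk, Brennan, Dimitriou, Greco and Harlow (Executive Director).
Johansson and Delgado are each a committee chair, so the next rule applies.
Among Johansson and Delgado, by date first elected to the board (later first): Johansson (Apr 27, 2001) before Delgado (Jul 28, 1997).
Among Osei, Mbeki, Marino, Farouk, Brennan, Dimitriou, Greco and Harlow, a committee chair before not a committee chair: Osei, Mbeki, Marino, Farouk, Brennan and Dimitriou (a committee chair) before Greco and Harlow (not a committee chair).
Among Osei, Mbeki, Marino, Farouk, Brennan and Dimitriou, by date first elected to the board (later first): Osei (Oct 5, 2007) before Mbeki (Aug 15, 2007) before Marino (Jun 7, 2007) before Farouk (Feb 11, 2007) before Brennan (Jan 11, 2007) before Dimitriou (Sep 23, 2006).
Among Greco and Harlow, by date first elected to the board (later first): Greco (Jan 2, 2013) before Harlow (Mar 27, 2009).
Full order: Johansson, Delgado, Osei, Mbeki, Marino, Farouk, Brennan, Dimitriou, Greco, Harlow.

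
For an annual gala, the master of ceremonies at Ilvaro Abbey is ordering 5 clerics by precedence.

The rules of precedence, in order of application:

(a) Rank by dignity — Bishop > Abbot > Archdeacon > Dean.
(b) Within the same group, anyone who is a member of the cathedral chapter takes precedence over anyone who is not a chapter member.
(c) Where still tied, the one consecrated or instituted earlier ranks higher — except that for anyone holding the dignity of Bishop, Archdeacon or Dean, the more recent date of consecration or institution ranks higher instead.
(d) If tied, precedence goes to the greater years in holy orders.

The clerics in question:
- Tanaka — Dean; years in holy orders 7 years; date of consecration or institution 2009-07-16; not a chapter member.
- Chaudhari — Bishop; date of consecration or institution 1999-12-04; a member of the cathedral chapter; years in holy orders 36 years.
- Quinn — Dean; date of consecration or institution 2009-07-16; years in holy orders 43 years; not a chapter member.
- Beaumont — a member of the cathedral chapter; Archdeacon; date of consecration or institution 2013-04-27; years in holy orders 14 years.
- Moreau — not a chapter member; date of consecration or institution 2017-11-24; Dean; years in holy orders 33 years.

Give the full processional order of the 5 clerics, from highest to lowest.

By dignity: Chaudhari (Bishop); then Beaumont (Archdeacon); then Moreau, Quinn and Tanaka (Dean).
Moreau, Quinn and Tanaka are each not a chapter member, so the next rule applies.
Among Moreau, Quinn and Tanaka, by date of consecration or institution (later first) (reversed rule for this group): Moreau (2017-11-24) before Quinn and Tanaka (2009-07-16).
Among Quinn and Tanaka, by years in holy orders (higher first): Quinn (43 years) before Tanaka (7 years).
Full order: Chaudhari, Beaumont, Moreau, Quinn, Tanaka.

Chaudhari, Beaumont, Moreau, Quinn, Tanaka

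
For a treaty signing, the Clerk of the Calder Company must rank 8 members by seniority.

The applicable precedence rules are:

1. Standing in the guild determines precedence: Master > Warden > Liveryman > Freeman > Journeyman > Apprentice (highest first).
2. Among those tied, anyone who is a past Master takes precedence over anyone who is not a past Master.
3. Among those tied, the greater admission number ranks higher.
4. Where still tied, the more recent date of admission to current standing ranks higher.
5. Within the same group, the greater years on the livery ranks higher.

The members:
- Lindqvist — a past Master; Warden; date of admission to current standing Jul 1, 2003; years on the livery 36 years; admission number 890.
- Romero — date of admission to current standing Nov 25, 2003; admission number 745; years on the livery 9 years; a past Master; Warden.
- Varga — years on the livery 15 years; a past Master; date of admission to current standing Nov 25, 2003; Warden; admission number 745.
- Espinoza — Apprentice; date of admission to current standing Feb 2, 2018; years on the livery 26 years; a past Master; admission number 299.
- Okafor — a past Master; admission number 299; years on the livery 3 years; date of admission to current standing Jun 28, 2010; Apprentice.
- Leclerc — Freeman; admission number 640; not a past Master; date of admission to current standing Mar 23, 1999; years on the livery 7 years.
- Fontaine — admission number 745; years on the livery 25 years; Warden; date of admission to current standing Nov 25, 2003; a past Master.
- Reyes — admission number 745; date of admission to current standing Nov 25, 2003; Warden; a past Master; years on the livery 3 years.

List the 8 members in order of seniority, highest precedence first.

Lindqvist, Fontaine, Varga, Romero, Reyes, Leclerc, Espinoza, Okafor

By standing in the guild: Lindqvist, Fontaine, Varga, Romero and Reyes (Warden); then Leclerc (Freeman); then Espinoza and Okafor (Apprentice).
Lindqvist, Fontaine, Varga, Romero and Reyes are each a past Master, so the next rule applies.
Among Lindqvist, Fontaine, Varga, Romero and Reyes, by admission number (higher first): Lindqvist (890) before Fontaine, Varga, Romero and Reyes (745).
Fontaine, Varga, Romero and Reyes all have date of admission to current standing Nov 25, 2003, so the next rule applies.
Among Fontaine, Varga, Romero and Reyes, by years on the livery (higher first): Fontaine (25 years) before Varga (15 years) before Romero (9 years) before Reyes (3 years).
Espinoza and Okafor are each a past Master, so the next rule applies.
Espinoza and Okafor both have admission number 299, so the next rule applies.
Among Espinoza and Okafor, by date of admission to current standing (later first): Espinoza (Feb 2, 2018) before Okafor (Jun 28, 2010).
Full order: Lindqvist, Fontaine, Varga, Romero, Reyes, Leclerc, Espinoza, Okafor.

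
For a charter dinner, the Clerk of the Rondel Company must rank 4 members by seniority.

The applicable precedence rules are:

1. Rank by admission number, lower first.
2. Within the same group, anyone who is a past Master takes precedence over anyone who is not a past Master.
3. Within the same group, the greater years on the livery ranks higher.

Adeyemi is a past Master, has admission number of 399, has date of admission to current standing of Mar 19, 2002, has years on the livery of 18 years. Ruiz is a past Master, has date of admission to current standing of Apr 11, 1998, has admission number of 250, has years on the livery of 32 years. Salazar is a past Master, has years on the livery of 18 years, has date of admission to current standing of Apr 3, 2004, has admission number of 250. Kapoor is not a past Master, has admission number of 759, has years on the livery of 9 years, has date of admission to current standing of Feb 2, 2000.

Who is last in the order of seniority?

By admission number (lower first): Ruiz and Salazar (both 250); then Adeyemi (399); then Kapoor (759).
Ruiz and Salazar are each a past Master, so the next rule applies.
Among Ruiz and Salazar, by years on the livery (higher first): Ruiz (32 years) before Salazar (18 years).
Order: Ruiz, Salazar, Adeyemi, Kapoor.

Kapoor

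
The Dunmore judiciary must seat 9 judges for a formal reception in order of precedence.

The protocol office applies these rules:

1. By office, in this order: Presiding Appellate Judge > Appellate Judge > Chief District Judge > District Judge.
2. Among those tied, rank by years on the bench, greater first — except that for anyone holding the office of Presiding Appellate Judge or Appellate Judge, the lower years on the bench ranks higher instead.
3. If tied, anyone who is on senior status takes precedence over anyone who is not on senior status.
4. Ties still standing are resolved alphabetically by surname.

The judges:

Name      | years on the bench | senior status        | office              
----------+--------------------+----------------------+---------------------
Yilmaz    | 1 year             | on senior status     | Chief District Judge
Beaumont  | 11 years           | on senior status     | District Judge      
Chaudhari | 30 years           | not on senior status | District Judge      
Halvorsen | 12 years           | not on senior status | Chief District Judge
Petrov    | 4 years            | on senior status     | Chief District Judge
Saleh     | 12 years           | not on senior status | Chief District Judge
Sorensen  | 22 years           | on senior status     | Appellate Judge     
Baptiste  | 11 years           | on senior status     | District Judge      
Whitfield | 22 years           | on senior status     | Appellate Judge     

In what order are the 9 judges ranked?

Sorensen, Whitfield, Halvorsen, Saleh, Petrov, Yilmaz, Chaudhari, Baptiste, Beaumont

By office: Sorensen and Whitfield (Appellate Judge); then Halvorsen, Saleh, Petrov and Yilmaz (Chief District Judge); then Chaudhari, Baptiste and Beaumont (District Judge).
Sorensen and Whitfield both have years on the bench 22 years, so the next rule applies.
Sorensen and Whitfield are each on senior status, so the next rule applies.
Among Sorensen and Whitfield, alphabetically by surname: Sorensen before Whitfield.
Among Halvorsen, Saleh, Petrov and Yilmaz, by years on the bench (higher first): Halvorsen and Saleh (12 years) before Petrov (4 years) before Yilmaz (1 year).
Halvorsen and Saleh are each not on senior status, so the next rule applies.
Among Halvorsen and Saleh, alphabetically by surname: Halvorsen before Saleh.
Among Chaudhari, Baptiste and Beaumont, by years on the bench (higher first): Chaudhari (30 years) before Baptiste and Beaumont (11 years).
Baptiste and Beaumont are each on senior status, so the next rule applies.
Among Baptiste and Beaumont, alphabetically by surname: Baptiste before Beaumont.
Full order: Sorensen, Whitfield, Halvorsen, Saleh, Petrov, Yilmaz, Chaudhari, Baptiste, Beaumont.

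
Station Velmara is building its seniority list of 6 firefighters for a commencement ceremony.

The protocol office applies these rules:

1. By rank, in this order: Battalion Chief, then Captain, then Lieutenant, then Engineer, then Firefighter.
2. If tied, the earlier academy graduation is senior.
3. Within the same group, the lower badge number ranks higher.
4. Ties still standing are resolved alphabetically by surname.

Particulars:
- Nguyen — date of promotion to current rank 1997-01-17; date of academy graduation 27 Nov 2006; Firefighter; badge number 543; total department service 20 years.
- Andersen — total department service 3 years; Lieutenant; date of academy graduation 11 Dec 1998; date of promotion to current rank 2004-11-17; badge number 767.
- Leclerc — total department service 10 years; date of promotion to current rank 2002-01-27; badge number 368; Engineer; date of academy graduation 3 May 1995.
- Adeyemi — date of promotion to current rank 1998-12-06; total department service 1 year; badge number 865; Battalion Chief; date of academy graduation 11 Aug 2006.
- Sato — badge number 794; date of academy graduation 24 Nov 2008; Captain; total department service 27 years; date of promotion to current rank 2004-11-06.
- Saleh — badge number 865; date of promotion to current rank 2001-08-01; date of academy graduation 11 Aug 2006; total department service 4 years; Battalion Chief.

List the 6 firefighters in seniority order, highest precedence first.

Adeyemi, Saleh, Sato, Andersen, Leclerc, Nguyen

By rank: Adeyemi and Saleh (Battalion Chief); then Sato (Captain); then Andersen (Lieutenant); then Leclerc (Engineer); then Nguyen (Firefighter).
Adeyemi and Saleh both have date of academy graduation 11 Aug 2006, so the next rule applies.
Adeyemi and Saleh both have badge number 865, so the next rule applies.
Among Adeyemi and Saleh, alphabetically by surname: Adeyemi before Saleh.
Full order: Adeyemi, Saleh, Sato, Andersen, Leclerc, Nguyen.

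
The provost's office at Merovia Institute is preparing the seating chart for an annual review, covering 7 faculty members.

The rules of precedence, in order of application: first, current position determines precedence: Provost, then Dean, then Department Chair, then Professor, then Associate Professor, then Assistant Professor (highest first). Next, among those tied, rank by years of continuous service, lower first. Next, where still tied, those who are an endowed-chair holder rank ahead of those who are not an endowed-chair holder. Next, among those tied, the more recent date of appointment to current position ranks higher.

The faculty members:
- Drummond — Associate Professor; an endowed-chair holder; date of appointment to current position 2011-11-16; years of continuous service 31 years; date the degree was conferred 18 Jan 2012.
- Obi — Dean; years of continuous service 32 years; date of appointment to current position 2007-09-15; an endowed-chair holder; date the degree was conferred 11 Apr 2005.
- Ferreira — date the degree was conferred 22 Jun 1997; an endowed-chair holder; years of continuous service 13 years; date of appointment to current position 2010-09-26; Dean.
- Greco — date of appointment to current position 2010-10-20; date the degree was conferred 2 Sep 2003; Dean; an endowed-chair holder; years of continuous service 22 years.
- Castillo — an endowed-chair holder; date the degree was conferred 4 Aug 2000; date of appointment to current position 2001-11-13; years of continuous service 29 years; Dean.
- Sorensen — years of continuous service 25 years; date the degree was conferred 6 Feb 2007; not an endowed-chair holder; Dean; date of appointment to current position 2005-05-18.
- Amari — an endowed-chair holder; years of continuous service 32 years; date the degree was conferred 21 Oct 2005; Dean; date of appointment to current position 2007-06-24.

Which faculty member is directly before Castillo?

Sorensen

By current position: Ferreira, Greco, Sorensen, Castillo, Obi and Amari (Dean); then Drummond (Associate Professor).
Among Ferreira, Greco, Sorensen, Castillo, Obi and Amari, by years of continuous service (lower first): Ferreira (13 years) before Greco (22 years) before Sorensen (25 years) before Castillo (29 years) before Obi and Amari (32 years).
Obi and Amari are each an endowed-chair holder, so the next rule applies.
Among Obi and Amari, by date of appointment to current position (later first): Obi (2007-09-15) before Amari (2007-06-24).
Order: Ferreira, Greco, Sorensen, Castillo, Obi, Amari, Drummond.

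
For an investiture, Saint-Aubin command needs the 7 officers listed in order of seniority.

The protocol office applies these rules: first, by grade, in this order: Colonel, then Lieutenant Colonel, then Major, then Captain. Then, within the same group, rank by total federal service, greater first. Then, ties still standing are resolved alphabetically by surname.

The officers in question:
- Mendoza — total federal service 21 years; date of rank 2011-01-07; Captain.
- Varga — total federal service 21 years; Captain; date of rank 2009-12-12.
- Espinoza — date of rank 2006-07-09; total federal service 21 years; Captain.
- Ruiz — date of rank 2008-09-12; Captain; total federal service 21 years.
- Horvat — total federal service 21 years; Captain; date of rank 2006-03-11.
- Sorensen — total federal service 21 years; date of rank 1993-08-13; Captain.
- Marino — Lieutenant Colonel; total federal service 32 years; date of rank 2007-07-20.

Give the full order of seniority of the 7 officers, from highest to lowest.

Marino, Espinoza, Horvat, Mendoza, Ruiz, Sorensen, Varga

By grade: Marino (Lieutenant Colonel); then Espinoza, Horvat, Mendoza, Ruiz, Sorensen and Varga (Captain).
Espinoza, Horvat, Mendoza, Ruiz, Sorensen and Varga all have total federal service 21 years, so the next rule applies.
Among Espinoza, Horvat, Mendoza, Ruiz, Sorensen and Varga, alphabetically by surname: Espinoza before Horvat before Mendoza before Ruiz before Sorensen before Varga.
Full order: Marino, Espinoza, Horvat, Mendoza, Ruiz, Sorensen, Varga.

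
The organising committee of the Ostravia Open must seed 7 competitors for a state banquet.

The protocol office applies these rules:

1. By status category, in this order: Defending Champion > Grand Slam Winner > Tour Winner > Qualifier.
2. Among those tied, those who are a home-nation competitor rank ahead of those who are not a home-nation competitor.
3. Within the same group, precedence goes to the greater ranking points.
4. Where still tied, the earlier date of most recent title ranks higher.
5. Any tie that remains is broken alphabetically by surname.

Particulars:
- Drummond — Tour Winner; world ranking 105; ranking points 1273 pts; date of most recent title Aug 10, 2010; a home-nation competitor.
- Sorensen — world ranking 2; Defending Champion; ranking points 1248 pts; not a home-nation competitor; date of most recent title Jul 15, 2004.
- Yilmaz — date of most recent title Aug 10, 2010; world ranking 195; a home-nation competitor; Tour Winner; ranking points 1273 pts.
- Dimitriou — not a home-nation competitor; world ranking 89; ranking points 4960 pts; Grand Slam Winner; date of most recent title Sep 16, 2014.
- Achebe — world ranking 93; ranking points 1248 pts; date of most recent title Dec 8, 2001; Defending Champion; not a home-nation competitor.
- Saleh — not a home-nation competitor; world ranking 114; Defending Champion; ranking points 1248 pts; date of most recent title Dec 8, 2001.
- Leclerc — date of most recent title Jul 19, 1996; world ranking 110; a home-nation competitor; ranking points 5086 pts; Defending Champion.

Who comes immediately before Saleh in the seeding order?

Achebe

By status category: Leclerc, Achebe, Saleh and Sorensen (Defending Champion); then Dimitriou (Grand Slam Winner); then Drummond and Yilmaz (Tour Winner).
Among Leclerc, Achebe, Saleh and Sorensen, a home-nation competitor before not a home-nation competitor: Leclerc (a home-nation competitor) before Achebe, Saleh and Sorensen (not a home-nation competitor).
Achebe, Saleh and Sorensen all have ranking points 1248 pts, so the next rule applies.
Among Achebe, Saleh and Sorensen, by date of most recent title (earlier first): Achebe and Saleh (Dec 8, 2001) before Sorensen (Jul 15, 2004).
Among Achebe and Saleh, alphabetically by surname: Achebe before Saleh.
Drummond and Yilmaz are each a home-nation competitor, so the next rule applies.
Drummond and Yilmaz both have ranking points 1273 pts, so the next rule applies.
Drummond and Yilmaz both have date of most recent title Aug 10, 2010, so the next rule applies.
Among Drummond and Yilmaz, alphabetically by surname: Drummond before Yilmaz.
Order: Leclerc, Achebe, Saleh, Sorensen, Dimitriou, Drummond, Yilmaz.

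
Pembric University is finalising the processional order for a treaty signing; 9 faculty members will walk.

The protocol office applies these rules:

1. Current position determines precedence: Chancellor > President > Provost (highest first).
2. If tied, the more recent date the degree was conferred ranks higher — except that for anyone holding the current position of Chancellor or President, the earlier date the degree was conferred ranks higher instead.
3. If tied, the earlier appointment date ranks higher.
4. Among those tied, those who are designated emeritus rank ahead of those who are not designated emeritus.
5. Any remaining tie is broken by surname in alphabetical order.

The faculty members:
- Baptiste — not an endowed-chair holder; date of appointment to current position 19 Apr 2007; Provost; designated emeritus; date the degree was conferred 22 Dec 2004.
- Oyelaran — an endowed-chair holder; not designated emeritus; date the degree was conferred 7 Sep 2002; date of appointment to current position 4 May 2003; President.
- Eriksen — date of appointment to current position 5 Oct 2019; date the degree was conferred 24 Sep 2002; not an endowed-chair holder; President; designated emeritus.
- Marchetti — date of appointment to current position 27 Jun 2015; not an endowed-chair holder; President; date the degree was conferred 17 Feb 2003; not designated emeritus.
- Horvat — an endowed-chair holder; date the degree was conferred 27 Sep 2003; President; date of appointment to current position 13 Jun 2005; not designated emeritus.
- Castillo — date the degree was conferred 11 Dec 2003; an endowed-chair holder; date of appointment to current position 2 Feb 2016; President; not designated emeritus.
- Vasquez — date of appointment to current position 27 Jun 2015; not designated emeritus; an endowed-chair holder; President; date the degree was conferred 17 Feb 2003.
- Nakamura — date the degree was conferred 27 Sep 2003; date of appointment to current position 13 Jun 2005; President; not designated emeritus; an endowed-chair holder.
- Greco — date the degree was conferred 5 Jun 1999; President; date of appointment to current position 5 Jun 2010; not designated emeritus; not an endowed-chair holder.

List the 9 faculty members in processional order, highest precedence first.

By current position: Greco, Oyelaran, Eriksen, Marchetti, Vasquez, Horvat, Nakamura and Castillo (President); then Baptiste (Provost).
Among Greco, Oyelaran, Eriksen, Marchetti, Vasquez, Horvat, Nakamura and Castillo, by date the degree was conferred (earlier first) (reversed rule for this group): Greco (5 Jun 1999) before Oyelaran (7 Sep 2002) before Eriksen (24 Sep 2002) before Marchetti and Vasquez (17 Feb 2003) before Horvat and Nakamura (27 Sep 2003) before Castillo (11 Dec 2003).
Marchetti and Vasquez both have date of appointment to current position 27 Jun 2015, so the next rule applies.
Marchetti and Vasquez are each not designated emeritus, so the next rule applies.
Among Marchetti and Vasquez, alphabetically by surname: Marchetti before Vasquez.
Horvat and Nakamura both have date of appointment to current position 13 Jun 2005, so the next rule applies.
Horvat and Nakamura are each not designated emeritus, so the next rule applies.
Among Horvat and Nakamura, alphabetically by surname: Horvat before Nakamura.
Full order: Greco, Oyelaran, Eriksen, Marchetti, Vasquez, Horvat, Nakamura, Castillo, Baptiste.

Greco, Oyelaran, Eriksen, Marchetti, Vasquez, Horvat, Nakamura, Castillo, Baptiste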